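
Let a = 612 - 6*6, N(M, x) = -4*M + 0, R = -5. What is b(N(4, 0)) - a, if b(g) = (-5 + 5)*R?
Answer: -576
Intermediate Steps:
N(M, x) = -4*M
b(g) = 0 (b(g) = (-5 + 5)*(-5) = 0*(-5) = 0)
a = 576 (a = 612 - 1*36 = 612 - 36 = 576)
b(N(4, 0)) - a = 0 - 1*576 = 0 - 576 = -576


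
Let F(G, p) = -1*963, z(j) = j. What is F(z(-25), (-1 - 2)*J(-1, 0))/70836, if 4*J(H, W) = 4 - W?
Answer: -321/23612 ≈ -0.013595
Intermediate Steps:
J(H, W) = 1 - W/4 (J(H, W) = (4 - W)/4 = 1 - W/4)
F(G, p) = -963
F(z(-25), (-1 - 2)*J(-1, 0))/70836 = -963/70836 = -963*1/70836 = -321/23612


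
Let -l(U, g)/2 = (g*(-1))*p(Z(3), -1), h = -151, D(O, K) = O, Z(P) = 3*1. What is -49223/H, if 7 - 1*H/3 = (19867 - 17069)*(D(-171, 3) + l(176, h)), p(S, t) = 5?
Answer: -49223/14110335 ≈ -0.0034884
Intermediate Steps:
Z(P) = 3
l(U, g) = 10*g (l(U, g) = -2*g*(-1)*5 = -2*(-g)*5 = -(-10)*g = 10*g)
H = 14110335 (H = 21 - 3*(19867 - 17069)*(-171 + 10*(-151)) = 21 - 8394*(-171 - 1510) = 21 - 8394*(-1681) = 21 - 3*(-4703438) = 21 + 14110314 = 14110335)
-49223/H = -49223/14110335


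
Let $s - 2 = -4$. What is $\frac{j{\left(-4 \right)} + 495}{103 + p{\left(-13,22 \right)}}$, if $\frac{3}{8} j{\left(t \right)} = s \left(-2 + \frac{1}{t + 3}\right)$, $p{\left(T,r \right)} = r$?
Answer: $\frac{511}{125} \approx 4.088$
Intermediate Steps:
$s = -2$ ($s = 2 - 4 = -2$)
$j{\left(t \right)} = \frac{32}{3} - \frac{16}{3 \left(3 + t\right)}$ ($j{\left(t \right)} = \frac{8 \left(- 2 \left(-2 + \frac{1}{t + 3}\right)\right)}{3} = \frac{8 \left(- 2 \left(-2 + \frac{1}{3 + t}\right)\right)}{3} = \frac{8 \left(4 - \frac{2}{3 + t}\right)}{3} = \frac{32}{3} - \frac{16}{3 \left(3 + t\right)}$)
$\frac{j{\left(-4 \right)} + 495}{103 + p{\left(-13,22 \right)}} = \frac{\frac{16 \left(5 + 2 \left(-4\right)\right)}{3 \left(3 - 4\right)} + 495}{103 + 22} = \frac{\frac{16 \left(5 - 8\right)}{3 \left(-1\right)} + 495}{125} = \left(\frac{16}{3} \left(-1\right) \left(-3\right) + 495\right) \frac{1}{125} = \left(16 + 495\right) \frac{1}{125} = 511 \cdot \frac{1}{125} = \frac{511}{125}$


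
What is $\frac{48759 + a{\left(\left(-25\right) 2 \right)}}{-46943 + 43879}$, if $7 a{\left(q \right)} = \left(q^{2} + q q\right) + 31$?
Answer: $- \frac{43293}{2681} \approx -16.148$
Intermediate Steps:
$a{\left(q \right)} = \frac{31}{7} + \frac{2 q^{2}}{7}$ ($a{\left(q \right)} = \frac{\left(q^{2} + q q\right) + 31}{7} = \frac{\left(q^{2} + q^{2}\right) + 31}{7} = \frac{2 q^{2} + 31}{7} = \frac{31 + 2 q^{2}}{7} = \frac{31}{7} + \frac{2 q^{2}}{7}$)
$\frac{48759 + a{\left(\left(-25\right) 2 \right)}}{-46943 + 43879} = \frac{48759 + \left(\frac{31}{7} + \frac{2 \left(\left(-25\right) 2\right)^{2}}{7}\right)}{-46943 + 43879} = \frac{48759 + \left(\frac{31}{7} + \frac{2 \left(-50\right)^{2}}{7}\right)}{-3064} = \left(48759 + \left(\frac{31}{7} + \frac{2}{7} \cdot 2500\right)\right) \left(- \frac{1}{3064}\right) = \left(48759 + \left(\frac{31}{7} + \frac{5000}{7}\right)\right) \left(- \frac{1}{3064}\right) = \left(48759 + \frac{5031}{7}\right) \left(- \frac{1}{3064}\right) = \frac{346344}{7} \left(- \frac{1}{3064}\right) = - \frac{43293}{2681}$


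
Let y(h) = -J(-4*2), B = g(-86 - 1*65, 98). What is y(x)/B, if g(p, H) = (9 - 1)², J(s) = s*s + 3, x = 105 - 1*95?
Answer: -67/64 ≈ -1.0469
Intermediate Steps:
x = 10 (x = 105 - 95 = 10)
J(s) = 3 + s² (J(s) = s² + 3 = 3 + s²)
g(p, H) = 64 (g(p, H) = 8² = 64)
B = 64
y(h) = -67 (y(h) = -(3 + (-4*2)²) = -(3 + (-8)²) = -(3 + 64) = -1*67 = -67)
y(x)/B = -67/64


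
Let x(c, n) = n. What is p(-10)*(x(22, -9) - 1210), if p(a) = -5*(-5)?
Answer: -30475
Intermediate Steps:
p(a) = 25
p(-10)*(x(22, -9) - 1210) = 25*(-9 - 1210) = 25*(-1219) = -30475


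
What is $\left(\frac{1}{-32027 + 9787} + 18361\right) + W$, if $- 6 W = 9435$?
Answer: $\frac{373376239}{22240} \approx 16789.0$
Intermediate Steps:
$W = - \frac{3145}{2}$ ($W = \left(- \frac{1}{6}\right) 9435 = - \frac{3145}{2} \approx -1572.5$)
$\left(\frac{1}{-32027 + 9787} + 18361\right) + W = \left(\frac{1}{-32027 + 9787} + 18361\right) - \frac{3145}{2} = \left(\frac{1}{-22240} + 18361\right) - \frac{3145}{2} = \left(- \frac{1}{22240} + 18361\right) - \frac{3145}{2} = \frac{408348639}{22240} - \frac{3145}{2} = \frac{373376239}{22240}$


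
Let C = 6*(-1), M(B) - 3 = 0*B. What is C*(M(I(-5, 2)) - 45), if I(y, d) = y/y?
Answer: 252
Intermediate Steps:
I(y, d) = 1
M(B) = 3 (M(B) = 3 + 0*B = 3 + 0 = 3)
C = -6
C*(M(I(-5, 2)) - 45) = -6*(3 - 45) = -6*(-42) = 252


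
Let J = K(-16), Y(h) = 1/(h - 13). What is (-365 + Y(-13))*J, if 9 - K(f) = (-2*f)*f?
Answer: -4944811/26 ≈ -1.9019e+5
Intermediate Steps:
Y(h) = 1/(-13 + h)
K(f) = 9 + 2*f**2 (K(f) = 9 - (-2*f)*f = 9 - (-2)*f**2 = 9 + 2*f**2)
J = 521 (J = 9 + 2*(-16)**2 = 9 + 2*256 = 9 + 512 = 521)
(-365 + Y(-13))*J = (-365 + 1/(-13 - 13))*521 = (-365 + 1/(-26))*521 = (-365 - 1/26)*521 = -9491/26*521 = -4944811/26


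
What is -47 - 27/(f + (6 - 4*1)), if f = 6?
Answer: -403/8 ≈ -50.375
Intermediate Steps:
-47 - 27/(f + (6 - 4*1)) = -47 - 27/(6 + (6 - 4*1)) = -47 - 27/(6 + (6 - 4)) = -47 - 27/(6 + 2) = -47 - 27/8 = -403/8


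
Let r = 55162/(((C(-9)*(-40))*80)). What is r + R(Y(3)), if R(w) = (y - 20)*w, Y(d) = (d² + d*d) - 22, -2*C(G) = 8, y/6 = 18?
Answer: -2225219/6400 ≈ -347.69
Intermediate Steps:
y = 108 (y = 6*18 = 108)
C(G) = -4 (C(G) = -½*8 = -4)
Y(d) = -22 + 2*d² (Y(d) = (d² + d²) - 22 = 2*d² - 22 = -22 + 2*d²)
r = 27581/6400 (r = 55162/((-4*(-40)*80)) = 55162/((160*80)) = 55162/12800 = 55162*(1/12800) = 27581/6400 ≈ 4.3095)
R(w) = 88*w (R(w) = (108 - 20)*w = 88*w)
r + R(Y(3)) = 27581/6400 + 88*(-22 + 2*3²) = 27581/6400 + 88*(-22 + 2*9) = 27581/6400 + 88*(-22 + 18) = 27581/6400 + 88*(-4) = 27581/6400 - 352 = -2225219/6400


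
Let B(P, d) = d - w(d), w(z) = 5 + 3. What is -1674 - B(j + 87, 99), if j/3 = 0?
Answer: -1765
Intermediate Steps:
j = 0 (j = 3*0 = 0)
w(z) = 8
B(P, d) = -8 + d (B(P, d) = d - 1*8 = d - 8 = -8 + d)
-1674 - B(j + 87, 99) = -1674 - (-8 + 99) = -1674 - 1*91 = -1674 - 91 = -1765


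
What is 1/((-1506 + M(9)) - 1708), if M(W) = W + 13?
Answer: -1/3192 ≈ -0.00031328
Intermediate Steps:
M(W) = 13 + W
1/((-1506 + M(9)) - 1708) = 1/((-1506 + (13 + 9)) - 1708) = 1/((-1506 + 22) - 1708) = 1/(-1484 - 1708) = 1/(-3192) = -1/3192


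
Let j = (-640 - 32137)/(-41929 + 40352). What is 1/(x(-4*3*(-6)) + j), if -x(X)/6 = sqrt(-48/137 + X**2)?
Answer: -7081438073/63433046504167 - 59686296*sqrt(6080745)/63433046504167 ≈ -0.0024319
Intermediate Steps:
x(X) = -6*sqrt(-48/137 + X**2)
j = 32777/1577 (j = -32777/(-1577) = -32777*(-1/1577) = 32777/1577 ≈ 20.784)
1/(x(-4*3*(-6)) + j) = 1/(-6*sqrt(-6576 + 18769*(-4*3*(-6))**2)/137 + 32777/1577) = 1/(-6*sqrt(-6576 + 18769*(-12*(-6))**2)/137 + 32777/1577) = 1/(-6*sqrt(-6576 + 18769*72**2)/137 + 32777/1577) = 1/(-6*sqrt(-6576 + 18769*5184)/137 + 32777/1577) = 1/(-6*sqrt(-6576 + 97298496)/137 + 32777/1577) = 1/(-24*sqrt(6080745)/137 + 32777/1577) = 1/(32777/1577 - 24*sqrt(6080745)/137)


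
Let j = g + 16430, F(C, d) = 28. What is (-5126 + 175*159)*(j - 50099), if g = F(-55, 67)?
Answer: -763617059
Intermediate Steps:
g = 28
j = 16458 (j = 28 + 16430 = 16458)
(-5126 + 175*159)*(j - 50099) = (-5126 + 175*159)*(16458 - 50099) = (-5126 + 27825)*(-33641) = 22699*(-33641) = -763617059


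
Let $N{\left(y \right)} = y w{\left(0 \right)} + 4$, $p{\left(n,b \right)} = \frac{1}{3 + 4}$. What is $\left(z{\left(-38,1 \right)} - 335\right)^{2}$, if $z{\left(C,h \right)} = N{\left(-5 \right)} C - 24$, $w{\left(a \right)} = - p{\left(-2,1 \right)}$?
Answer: $\frac{14190289}{49} \approx 2.896 \cdot 10^{5}$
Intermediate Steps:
$p{\left(n,b \right)} = \frac{1}{7}$
$w{\left(a \right)} = - \frac{1}{7}$ ($w{\left(a \right)} = \left(-1\right) \frac{1}{7} = - \frac{1}{7}$)
$N{\left(y \right)} = 4 - \frac{y}{7}$ ($N{\left(y \right)} = y \left(- \frac{1}{7}\right) + 4 = - \frac{y}{7} + 4 = 4 - \frac{y}{7}$)
$z{\left(C,h \right)} = -24 + \frac{33 C}{7}$ ($z{\left(C,h \right)} = \left(4 - - \frac{5}{7}\right) C - 24 = \left(4 + \frac{5}{7}\right) C - 24 = \frac{33 C}{7} - 24 = -24 + \frac{33 C}{7}$)
$\left(z{\left(-38,1 \right)} - 335\right)^{2} = \left(\left(-24 + \frac{33}{7} \left(-38\right)\right) - 335\right)^{2} = \left(\left(-24 - \frac{1254}{7}\right) - 335\right)^{2} = \left(- \frac{1422}{7} - 335\right)^{2} = \left(- \frac{3767}{7}\right)^{2} = \frac{14190289}{49}$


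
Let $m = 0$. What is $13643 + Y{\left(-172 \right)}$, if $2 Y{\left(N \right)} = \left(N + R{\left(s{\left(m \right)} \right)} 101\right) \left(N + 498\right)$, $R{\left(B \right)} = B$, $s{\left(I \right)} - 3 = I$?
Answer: $34996$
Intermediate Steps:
$s{\left(I \right)} = 3 + I$
$Y{\left(N \right)} = \frac{\left(303 + N\right) \left(498 + N\right)}{2}$ ($Y{\left(N \right)} = \frac{\left(N + \left(3 + 0\right) 101\right) \left(N + 498\right)}{2} = \frac{\left(N + 3 \cdot 101\right) \left(498 + N\right)}{2} = \frac{\left(N + 303\right) \left(498 + N\right)}{2} = \frac{\left(303 + N\right) \left(498 + N\right)}{2}$)
$13643 + Y{\left(-172 \right)} = 13643 + \left(75447 + \frac{\left(-172\right)^{2}}{2} + \frac{801}{2} \left(-172\right)\right) = 13643 + \left(75447 + \frac{1}{2} \cdot 29584 - 68886\right) = 13643 + \left(75447 + 14792 - 68886\right) = 13643 + 21353 = 34996$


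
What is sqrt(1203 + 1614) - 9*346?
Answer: -3114 + 3*sqrt(313) ≈ -3060.9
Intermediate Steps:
sqrt(1203 + 1614) - 9*346 = sqrt(2817) - 1*3114 = 3*sqrt(313) - 3114 = -3114 + 3*sqrt(313)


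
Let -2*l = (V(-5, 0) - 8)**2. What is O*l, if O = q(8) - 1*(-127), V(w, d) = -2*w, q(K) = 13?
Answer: -280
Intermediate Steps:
O = 140 (O = 13 - 1*(-127) = 13 + 127 = 140)
l = -2 (l = -(-2*(-5) - 8)**2/2 = -(10 - 8)**2/2 = -1/2*2**2 = -1/2*4 = -2)
O*l = 140*(-2) = -280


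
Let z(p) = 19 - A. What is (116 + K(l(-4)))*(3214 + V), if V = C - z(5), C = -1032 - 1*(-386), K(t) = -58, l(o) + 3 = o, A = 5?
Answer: 148132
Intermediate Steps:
l(o) = -3 + o
z(p) = 14 (z(p) = 19 - 1*5 = 19 - 5 = 14)
C = -646 (C = -1032 + 386 = -646)
V = -660 (V = -646 - 1*14 = -646 - 14 = -660)
(116 + K(l(-4)))*(3214 + V) = (116 - 58)*(3214 - 660) = 58*2554 = 148132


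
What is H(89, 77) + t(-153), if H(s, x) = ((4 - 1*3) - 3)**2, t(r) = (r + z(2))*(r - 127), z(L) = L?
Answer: 42284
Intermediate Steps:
t(r) = (-127 + r)*(2 + r) (t(r) = (r + 2)*(r - 127) = (2 + r)*(-127 + r) = (-127 + r)*(2 + r))
H(s, x) = 4 (H(s, x) = ((4 - 3) - 3)**2 = (1 - 3)**2 = (-2)**2 = 4)
H(89, 77) + t(-153) = 4 + (-254 + (-153)**2 - 125*(-153)) = 4 + (-254 + 23409 + 19125) = 4 + 42280 = 42284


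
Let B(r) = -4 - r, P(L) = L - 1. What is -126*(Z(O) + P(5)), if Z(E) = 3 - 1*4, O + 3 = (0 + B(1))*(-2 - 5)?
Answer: -378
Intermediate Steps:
P(L) = -1 + L
O = 32 (O = -3 + (0 + (-4 - 1*1))*(-2 - 5) = -3 + (0 + (-4 - 1))*(-7) = -3 + (0 - 5)*(-7) = -3 - 5*(-7) = -3 + 35 = 32)
Z(E) = -1 (Z(E) = 3 - 4 = -1)
-126*(Z(O) + P(5)) = -126*(-1 + (-1 + 5)) = -126*(-1 + 4) = -126*3 = -378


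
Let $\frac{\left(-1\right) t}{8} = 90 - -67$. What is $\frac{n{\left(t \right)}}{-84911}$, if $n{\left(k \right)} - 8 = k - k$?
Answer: $- \frac{8}{84911} \approx -9.4216 \cdot 10^{-5}$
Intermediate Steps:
$t = -1256$ ($t = - 8 \left(90 - -67\right) = - 8 \left(90 + 67\right) = \left(-8\right) 157 = -1256$)
$n{\left(k \right)} = 8$ ($n{\left(k \right)} = 8 + \left(k - k\right) = 8 + 0 = 8$)
$\frac{n{\left(t \right)}}{-84911} = \frac{8}{-84911} = 8 \left(- \frac{1}{84911}\right) = - \frac{8}{84911}$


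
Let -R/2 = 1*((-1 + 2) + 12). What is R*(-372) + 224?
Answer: 9896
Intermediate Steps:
R = -26 (R = -2*((-1 + 2) + 12) = -2*(1 + 12) = -2*13 = -26)
R*(-372) + 224 = -26*(-372) + 224 = 9672 + 224 = 9896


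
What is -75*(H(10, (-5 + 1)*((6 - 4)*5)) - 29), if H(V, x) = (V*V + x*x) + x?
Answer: -122325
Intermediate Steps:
H(V, x) = x + V² + x² (H(V, x) = (V² + x²) + x = x + V² + x²)
-75*(H(10, (-5 + 1)*((6 - 4)*5)) - 29) = -75*(((-5 + 1)*((6 - 4)*5) + 10² + ((-5 + 1)*((6 - 4)*5))²) - 29) = -75*((-8*5 + 100 + (-8*5)²) - 29) = -75*((-4*10 + 100 + (-4*10)²) - 29) = -75*((-40 + 100 + (-40)²) - 29) = -75*((-40 + 100 + 1600) - 29) = -75*(1660 - 29) = -75*1631 = -122325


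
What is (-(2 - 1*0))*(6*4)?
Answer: -48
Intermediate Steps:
(-(2 - 1*0))*(6*4) = -(2 + 0)*24 = -1*2*24 = -2*24 = -48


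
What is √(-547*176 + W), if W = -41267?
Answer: I*√137539 ≈ 370.86*I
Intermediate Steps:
√(-547*176 + W) = √(-547*176 - 41267) = √(-96272 - 41267) = √(-137539) = I*√137539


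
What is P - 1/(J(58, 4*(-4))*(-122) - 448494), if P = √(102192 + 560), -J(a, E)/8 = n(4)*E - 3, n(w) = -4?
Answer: 1/388958 + 52*√38 ≈ 320.55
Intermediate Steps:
J(a, E) = 24 + 32*E (J(a, E) = -8*(-4*E - 3) = -8*(-3 - 4*E) = 24 + 32*E)
P = 52*√38 (P = √102752 = 52*√38 ≈ 320.55)
P - 1/(J(58, 4*(-4))*(-122) - 448494) = 52*√38 - 1/((24 + 32*(4*(-4)))*(-122) - 448494) = 52*√38 - 1/((24 + 32*(-16))*(-122) - 448494) = 52*√38 - 1/((24 - 512)*(-122) - 448494) = 52*√38 - 1/(-488*(-122) - 448494) = 52*√38 - 1/(59536 - 448494) = 52*√38 - 1/(-388958) = 52*√38 - 1*(-1/388958) = 52*√38 + 1/388958 = 1/388958 + 52*√38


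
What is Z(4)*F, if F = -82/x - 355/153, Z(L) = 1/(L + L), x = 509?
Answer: -193241/623016 ≈ -0.31017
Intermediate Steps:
Z(L) = 1/(2*L)
F = -193241/77877 (F = -82/509 - 355/153 = -193241/77877 ≈ -2.4814)
Z(4)*F = ((½)/4)*(-193241/77877) = ((½)*(¼))*(-193241/77877) = (⅛)*(-193241/77877) = -193241/623016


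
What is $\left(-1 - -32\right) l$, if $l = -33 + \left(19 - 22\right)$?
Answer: $-1116$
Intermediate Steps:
$l = -36$ ($l = -33 + \left(19 - 22\right) = -33 - 3 = -36$)
$\left(-1 - -32\right) l = \left(-1 - -32\right) \left(-36\right) = \left(-1 + 32\right) \left(-36\right) = 31 \left(-36\right) = -1116$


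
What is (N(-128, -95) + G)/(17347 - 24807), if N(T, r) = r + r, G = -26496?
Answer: 13343/3730 ≈ 3.5772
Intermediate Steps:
N(T, r) = 2*r
(N(-128, -95) + G)/(17347 - 24807) = (2*(-95) - 26496)/(17347 - 24807) = (-190 - 26496)/(-7460) = -26686*(-1/7460) = 13343/3730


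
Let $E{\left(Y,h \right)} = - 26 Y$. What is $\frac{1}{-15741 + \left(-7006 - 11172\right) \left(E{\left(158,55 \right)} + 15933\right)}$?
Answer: $- \frac{1}{214970591} \approx -4.6518 \cdot 10^{-9}$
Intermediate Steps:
$\frac{1}{-15741 + \left(-7006 - 11172\right) \left(E{\left(158,55 \right)} + 15933\right)} = \frac{1}{-15741 + \left(-7006 - 11172\right) \left(\left(-26\right) 158 + 15933\right)} = \frac{1}{-15741 - 18178 \left(-4108 + 15933\right)} = \frac{1}{-15741 - 214954850} = \frac{1}{-214970591} = - \frac{1}{214970591}$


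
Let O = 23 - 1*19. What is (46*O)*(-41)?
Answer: -7544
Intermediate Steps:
O = 4 (O = 23 - 19 = 4)
(46*O)*(-41) = (46*4)*(-41) = 184*(-41) = -7544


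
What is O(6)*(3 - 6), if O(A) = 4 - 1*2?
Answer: -6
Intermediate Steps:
O(A) = 2 (O(A) = 4 - 2 = 2)
O(6)*(3 - 6) = 2*(3 - 6) = 2*(-3) = -6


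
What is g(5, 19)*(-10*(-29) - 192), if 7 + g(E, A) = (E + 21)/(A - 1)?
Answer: -4900/9 ≈ -544.44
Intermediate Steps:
g(E, A) = -7 + (21 + E)/(-1 + A) (g(E, A) = -7 + (E + 21)/(A - 1) = -7 + (21 + E)/(-1 + A))
g(5, 19)*(-10*(-29) - 192) = ((28 + 5 - 7*19)/(-1 + 19))*(-10*(-29) - 192) = ((28 + 5 - 133)/18)*(290 - 192) = ((1/18)*(-100))*98 = -50/9*98 = -4900/9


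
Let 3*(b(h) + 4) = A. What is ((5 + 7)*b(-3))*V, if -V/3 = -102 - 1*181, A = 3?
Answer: -30564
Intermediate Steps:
b(h) = -3 (b(h) = -4 + (⅓)*3 = -4 + 1 = -3)
V = 849 (V = -3*(-102 - 1*181) = -3*(-102 - 181) = -3*(-283) = 849)
((5 + 7)*b(-3))*V = ((5 + 7)*(-3))*849 = (12*(-3))*849 = -36*849 = -30564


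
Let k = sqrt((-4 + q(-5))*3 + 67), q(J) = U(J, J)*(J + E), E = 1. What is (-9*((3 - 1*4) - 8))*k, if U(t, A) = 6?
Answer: 81*I*sqrt(17) ≈ 333.97*I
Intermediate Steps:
q(J) = 6 + 6*J (q(J) = 6*(J + 1) = 6*(1 + J) = 6 + 6*J)
k = I*sqrt(17) (k = sqrt((-4 + (6 + 6*(-5)))*3 + 67) = sqrt((-4 + (6 - 30))*3 + 67) = sqrt((-4 - 24)*3 + 67) = sqrt(-28*3 + 67) = sqrt(-84 + 67) = sqrt(-17) = I*sqrt(17) ≈ 4.1231*I)
(-9*((3 - 1*4) - 8))*k = (-9*((3 - 1*4) - 8))*(I*sqrt(17)) = (-9*((3 - 4) - 8))*(I*sqrt(17)) = (-9*(-1 - 8))*(I*sqrt(17)) = (-9*(-9))*(I*sqrt(17)) = 81*(I*sqrt(17)) = 81*I*sqrt(17)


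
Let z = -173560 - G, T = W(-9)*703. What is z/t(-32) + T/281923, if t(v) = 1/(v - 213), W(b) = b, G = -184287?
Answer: -740926071472/281923 ≈ -2.6281e+6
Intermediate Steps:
t(v) = 1/(-213 + v)
T = -6327 (T = -9*703 = -6327)
z = 10727 (z = -173560 - 1*(-184287) = -173560 + 184287 = 10727)
z/t(-32) + T/281923 = 10727/(1/(-213 - 32)) - 6327/281923 = 10727/(1/(-245)) - 6327*1/281923 = 10727/(-1/245) - 6327/281923 = 10727*(-245) - 6327/281923 = -2628115 - 6327/281923 = -740926071472/281923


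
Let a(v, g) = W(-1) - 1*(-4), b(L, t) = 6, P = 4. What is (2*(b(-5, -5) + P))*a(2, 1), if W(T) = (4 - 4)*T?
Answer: 80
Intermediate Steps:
W(T) = 0 (W(T) = 0*T = 0)
a(v, g) = 4 (a(v, g) = 0 - 1*(-4) = 0 + 4 = 4)
(2*(b(-5, -5) + P))*a(2, 1) = (2*(6 + 4))*4 = (2*10)*4 = 20*4 = 80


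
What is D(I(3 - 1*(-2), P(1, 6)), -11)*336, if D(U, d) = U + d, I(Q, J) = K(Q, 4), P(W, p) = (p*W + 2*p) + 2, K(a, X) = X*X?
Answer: 1680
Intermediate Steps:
K(a, X) = X²
P(W, p) = 2 + 2*p + W*p (P(W, p) = (W*p + 2*p) + 2 = (2*p + W*p) + 2 = 2 + 2*p + W*p)
I(Q, J) = 16 (I(Q, J) = 4² = 16)
D(I(3 - 1*(-2), P(1, 6)), -11)*336 = (16 - 11)*336 = 5*336 = 1680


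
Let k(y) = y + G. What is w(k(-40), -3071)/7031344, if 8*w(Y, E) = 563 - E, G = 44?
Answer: 1817/28125376 ≈ 6.4604e-5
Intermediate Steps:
k(y) = 44 + y (k(y) = y + 44 = 44 + y)
w(Y, E) = 563/8 - E/8 (w(Y, E) = (563 - E)/8 = 563/8 - E/8)
w(k(-40), -3071)/7031344 = (563/8 - ⅛*(-3071))/7031344 = (563/8 + 3071/8)*(1/7031344) = (1817/4)*(1/7031344) = 1817/28125376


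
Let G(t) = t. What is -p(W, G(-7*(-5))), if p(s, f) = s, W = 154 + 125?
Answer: -279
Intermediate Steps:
W = 279
-p(W, G(-7*(-5))) = -1*279 = -279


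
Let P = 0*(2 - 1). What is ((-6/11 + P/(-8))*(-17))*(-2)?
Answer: -204/11 ≈ -18.545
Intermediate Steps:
P = 0 (P = 0*1 = 0)
((-6/11 + P/(-8))*(-17))*(-2) = ((-6/11 + 0/(-8))*(-17))*(-2) = ((-6*1/11 + 0*(-⅛))*(-17))*(-2) = ((-6/11 + 0)*(-17))*(-2) = -6/11*(-17)*(-2) = (102/11)*(-2) = -204/11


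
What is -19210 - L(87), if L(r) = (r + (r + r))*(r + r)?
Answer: -64624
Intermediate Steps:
L(r) = 6*r² (L(r) = (r + 2*r)*(2*r) = (3*r)*(2*r) = 6*r²)
-19210 - L(87) = -19210 - 6*87² = -19210 - 6*7569 = -19210 - 1*45414 = -19210 - 45414 = -64624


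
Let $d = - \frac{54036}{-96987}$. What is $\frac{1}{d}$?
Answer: $\frac{32329}{18012} \approx 1.7949$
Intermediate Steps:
$d = \frac{18012}{32329}$ ($d = \left(-54036\right) \left(- \frac{1}{96987}\right) = \frac{18012}{32329} \approx 0.55715$)
$\frac{1}{d} = \frac{1}{\frac{18012}{32329}} = \frac{32329}{18012}$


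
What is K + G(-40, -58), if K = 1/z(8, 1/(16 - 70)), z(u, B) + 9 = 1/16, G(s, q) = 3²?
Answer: 1271/143 ≈ 8.8881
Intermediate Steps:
G(s, q) = 9
z(u, B) = -143/16 (z(u, B) = -9 + 1/16 = -143/16)
K = -16/143 (K = 1/(-143/16) = -16/143 ≈ -0.11189)
K + G(-40, -58) = -16/143 + 9 = 1271/143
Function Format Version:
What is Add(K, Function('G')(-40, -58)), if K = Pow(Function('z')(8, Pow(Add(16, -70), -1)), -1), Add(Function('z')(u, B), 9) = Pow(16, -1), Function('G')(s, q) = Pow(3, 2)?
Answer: Rational(1271, 143) ≈ 8.8881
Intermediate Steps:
Function('G')(s, q) = 9
Function('z')(u, B) = Rational(-143, 16) (Function('z')(u, B) = Add(-9, Pow(16, -1)) = Add(-9, Rational(1, 16)) = Rational(-143, 16))
K = Rational(-16, 143) (K = Pow(Rational(-143, 16), -1) = Rational(-16, 143) ≈ -0.11189)
Add(K, Function('G')(-40, -58)) = Add(Rational(-16, 143), 9) = Rational(1271, 143)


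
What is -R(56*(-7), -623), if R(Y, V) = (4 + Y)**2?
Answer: -150544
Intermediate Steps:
-R(56*(-7), -623) = -(4 + 56*(-7))**2 = -(4 - 392)**2 = -1*(-388)**2 = -1*150544 = -150544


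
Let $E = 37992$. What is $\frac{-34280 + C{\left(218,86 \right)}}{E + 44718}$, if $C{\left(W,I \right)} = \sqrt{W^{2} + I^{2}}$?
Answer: $- \frac{3428}{8271} + \frac{\sqrt{13730}}{41355} \approx -0.41163$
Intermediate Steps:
$C{\left(W,I \right)} = \sqrt{I^{2} + W^{2}}$
$\frac{-34280 + C{\left(218,86 \right)}}{E + 44718} = \frac{-34280 + \sqrt{86^{2} + 218^{2}}}{37992 + 44718} = \frac{-34280 + \sqrt{7396 + 47524}}{82710} = \left(-34280 + \sqrt{54920}\right) \frac{1}{82710} = \left(-34280 + 2 \sqrt{13730}\right) \frac{1}{82710} = - \frac{3428}{8271} + \frac{\sqrt{13730}}{41355}$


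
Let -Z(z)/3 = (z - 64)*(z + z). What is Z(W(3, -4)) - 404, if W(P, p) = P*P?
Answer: 2566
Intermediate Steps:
W(P, p) = P**2
Z(z) = -6*z*(-64 + z) (Z(z) = -3*(z - 64)*(z + z) = -3*(-64 + z)*2*z = -6*z*(-64 + z))
Z(W(3, -4)) - 404 = 6*3**2*(64 - 1*3**2) - 404 = 6*9*(64 - 1*9) - 404 = 6*9*(64 - 9) - 404 = 6*9*55 - 404 = 2970 - 404 = 2566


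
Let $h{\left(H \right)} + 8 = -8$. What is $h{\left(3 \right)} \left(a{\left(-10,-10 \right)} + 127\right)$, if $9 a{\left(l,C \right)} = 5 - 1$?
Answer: $- \frac{18352}{9} \approx -2039.1$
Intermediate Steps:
$h{\left(H \right)} = -16$ ($h{\left(H \right)} = -8 - 8 = -16$)
$a{\left(l,C \right)} = \frac{4}{9}$ ($a{\left(l,C \right)} = \frac{5 - 1}{9} = \frac{1}{9} \cdot 4 = \frac{4}{9}$)
$h{\left(3 \right)} \left(a{\left(-10,-10 \right)} + 127\right) = - 16 \left(\frac{4}{9} + 127\right) = \left(-16\right) \frac{1147}{9} = - \frac{18352}{9}$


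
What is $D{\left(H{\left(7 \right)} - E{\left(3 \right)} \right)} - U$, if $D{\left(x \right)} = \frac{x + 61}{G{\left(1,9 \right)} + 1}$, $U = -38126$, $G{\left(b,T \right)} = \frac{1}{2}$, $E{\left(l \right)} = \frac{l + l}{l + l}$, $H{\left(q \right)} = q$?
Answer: $\frac{114512}{3} \approx 38171.0$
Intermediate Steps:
$E{\left(l \right)} = 1$ ($E{\left(l \right)} = \frac{2 l}{2 l} = 2 l \frac{1}{2 l} = 1$)
$G{\left(b,T \right)} = \frac{1}{2}$
$D{\left(x \right)} = \frac{122}{3} + \frac{2 x}{3}$ ($D{\left(x \right)} = \frac{x + 61}{\frac{1}{2} + 1} = \frac{61 + x}{\frac{3}{2}} = \left(61 + x\right) \frac{2}{3} = \frac{122}{3} + \frac{2 x}{3}$)
$D{\left(H{\left(7 \right)} - E{\left(3 \right)} \right)} - U = \left(\frac{122}{3} + \frac{2 \left(7 - 1\right)}{3}\right) - -38126 = \left(\frac{122}{3} + \frac{2 \left(7 - 1\right)}{3}\right) + 38126 = \left(\frac{122}{3} + \frac{2}{3} \cdot 6\right) + 38126 = \left(\frac{122}{3} + 4\right) + 38126 = \frac{134}{3} + 38126 = \frac{114512}{3}$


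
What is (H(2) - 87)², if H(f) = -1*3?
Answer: 8100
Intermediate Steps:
H(f) = -3
(H(2) - 87)² = (-3 - 87)² = (-90)² = 8100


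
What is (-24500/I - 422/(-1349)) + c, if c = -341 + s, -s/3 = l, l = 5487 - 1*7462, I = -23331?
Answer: 25113003754/4496217 ≈ 5585.4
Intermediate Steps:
l = -1975 (l = 5487 - 7462 = -1975)
s = 5925 (s = -3*(-1975) = 5925)
c = 5584 (c = -341 + 5925 = 5584)
(-24500/I - 422/(-1349)) + c = (-24500/(-23331) - 422/(-1349)) + 5584 = (-24500*(-1/23331) - 422*(-1/1349)) + 5584 = (3500/3333 + 422/1349) + 5584 = 6128026/4496217 + 5584 = 25113003754/4496217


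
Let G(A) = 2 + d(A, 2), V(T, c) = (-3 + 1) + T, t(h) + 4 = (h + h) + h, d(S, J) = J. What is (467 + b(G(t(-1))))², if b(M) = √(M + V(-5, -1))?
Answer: (467 + I*√3)² ≈ 2.1809e+5 + 1618.0*I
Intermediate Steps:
t(h) = -4 + 3*h (t(h) = -4 + ((h + h) + h) = -4 + (2*h + h) = -4 + 3*h)
V(T, c) = -2 + T
G(A) = 4 (G(A) = 2 + 2 = 4)
b(M) = √(-7 + M) (b(M) = √(M + (-2 - 5)) = √(M - 7) = √(-7 + M))
(467 + b(G(t(-1))))² = (467 + √(-7 + 4))² = (467 + √(-3))² = (467 + I*√3)²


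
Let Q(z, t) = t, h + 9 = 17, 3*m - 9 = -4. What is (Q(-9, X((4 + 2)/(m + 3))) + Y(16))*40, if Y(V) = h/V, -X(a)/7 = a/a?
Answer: -260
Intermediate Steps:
m = 5/3 (m = 3 + (1/3)*(-4) = 3 - 4/3 = 5/3 ≈ 1.6667)
h = 8 (h = -9 + 17 = 8)
X(a) = -7 (X(a) = -7*a/a = -7*1 = -7)
Y(V) = 8/V
(Q(-9, X((4 + 2)/(m + 3))) + Y(16))*40 = (-7 + 8/16)*40 = (-7 + 8*(1/16))*40 = (-7 + 1/2)*40 = -13/2*40 = -260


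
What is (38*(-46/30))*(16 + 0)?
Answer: -13984/15 ≈ -932.27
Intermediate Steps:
(38*(-46/30))*(16 + 0) = (38*(-46*1/30))*16 = (38*(-23/15))*16 = -874/15*16 = -13984/15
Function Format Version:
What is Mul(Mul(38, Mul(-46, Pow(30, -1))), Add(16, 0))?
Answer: Rational(-13984, 15) ≈ -932.27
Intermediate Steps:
Mul(Mul(38, Mul(-46, Pow(30, -1))), Add(16, 0)) = Mul(Mul(38, Mul(-46, Rational(1, 30))), 16) = Mul(Mul(38, Rational(-23, 15)), 16) = Mul(Rational(-874, 15), 16) = Rational(-13984, 15)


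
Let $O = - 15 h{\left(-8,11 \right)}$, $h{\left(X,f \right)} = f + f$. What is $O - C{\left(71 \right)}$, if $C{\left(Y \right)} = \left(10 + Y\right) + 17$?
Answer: $-428$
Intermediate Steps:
$C{\left(Y \right)} = 27 + Y$
$h{\left(X,f \right)} = 2 f$
$O = -330$ ($O = - 15 \cdot 2 \cdot 11 = \left(-15\right) 22 = -330$)
$O - C{\left(71 \right)} = -330 - \left(27 + 71\right) = -330 - 98 = -428$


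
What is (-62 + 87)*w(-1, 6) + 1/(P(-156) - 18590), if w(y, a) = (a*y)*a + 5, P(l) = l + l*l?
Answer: -4332249/5590 ≈ -775.00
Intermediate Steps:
P(l) = l + l**2
w(y, a) = 5 + y*a**2 (w(y, a) = y*a**2 + 5 = 5 + y*a**2)
(-62 + 87)*w(-1, 6) + 1/(P(-156) - 18590) = (-62 + 87)*(5 - 1*6**2) + 1/(-156*(1 - 156) - 18590) = 25*(5 - 1*36) + 1/(-156*(-155) - 18590) = 25*(5 - 36) + 1/(24180 - 18590) = 25*(-31) + 1/5590 = -775 + 1/5590 = -4332249/5590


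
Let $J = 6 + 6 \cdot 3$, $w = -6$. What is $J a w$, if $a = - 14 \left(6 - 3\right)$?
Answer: $6048$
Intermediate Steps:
$a = -42$ ($a = \left(-14\right) 3 = -42$)
$J = 24$ ($J = 6 + 18 = 24$)
$J a w = 24 \left(-42\right) \left(-6\right) = \left(-1008\right) \left(-6\right) = 6048$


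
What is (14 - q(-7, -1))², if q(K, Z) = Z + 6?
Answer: 81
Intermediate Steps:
q(K, Z) = 6 + Z
(14 - q(-7, -1))² = (14 - (6 - 1))² = (14 - 1*5)² = (14 - 5)² = 9² = 81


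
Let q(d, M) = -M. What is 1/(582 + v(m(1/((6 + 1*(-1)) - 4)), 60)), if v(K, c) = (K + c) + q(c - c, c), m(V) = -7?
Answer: 1/575 ≈ 0.0017391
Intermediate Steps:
v(K, c) = K (v(K, c) = (K + c) - c = K)
1/(582 + v(m(1/((6 + 1*(-1)) - 4)), 60)) = 1/(582 - 7) = 1/575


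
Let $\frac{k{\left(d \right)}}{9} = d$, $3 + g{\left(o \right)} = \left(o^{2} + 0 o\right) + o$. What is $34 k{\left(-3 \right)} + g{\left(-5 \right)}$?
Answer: $-901$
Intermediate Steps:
$g{\left(o \right)} = -3 + o + o^{2}$ ($g{\left(o \right)} = -3 + \left(\left(o^{2} + 0 o\right) + o\right) = -3 + \left(\left(o^{2} + 0\right) + o\right) = -3 + \left(o^{2} + o\right) = -3 + \left(o + o^{2}\right) = -3 + o + o^{2}$)
$k{\left(d \right)} = 9 d$
$34 k{\left(-3 \right)} + g{\left(-5 \right)} = 34 \cdot 9 \left(-3\right) - \left(8 - 25\right) = 34 \left(-27\right) - -17 = -918 + 17 = -901$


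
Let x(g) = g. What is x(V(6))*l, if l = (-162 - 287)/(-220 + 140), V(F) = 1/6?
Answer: 449/480 ≈ 0.93542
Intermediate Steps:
V(F) = ⅙
l = 449/80 (l = -449/(-80) = -449*(-1/80) = 449/80 ≈ 5.6125)
x(V(6))*l = (⅙)*(449/80) = 449/480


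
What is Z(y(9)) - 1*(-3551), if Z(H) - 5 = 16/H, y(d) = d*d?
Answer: 288052/81 ≈ 3556.2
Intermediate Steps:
y(d) = d**2
Z(H) = 5 + 16/H
Z(y(9)) - 1*(-3551) = (5 + 16/(9**2)) - 1*(-3551) = (5 + 16/81) + 3551 = 421/81 + 3551 = 288052/81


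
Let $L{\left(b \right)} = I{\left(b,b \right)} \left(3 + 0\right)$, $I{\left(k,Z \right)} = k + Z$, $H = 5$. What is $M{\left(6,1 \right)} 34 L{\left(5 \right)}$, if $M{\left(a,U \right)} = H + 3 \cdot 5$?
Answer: $20400$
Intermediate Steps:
$M{\left(a,U \right)} = 20$ ($M{\left(a,U \right)} = 5 + 3 \cdot 5 = 5 + 15 = 20$)
$I{\left(k,Z \right)} = Z + k$
$L{\left(b \right)} = 6 b$ ($L{\left(b \right)} = \left(b + b\right) \left(3 + 0\right) = 2 b 3 = 6 b$)
$M{\left(6,1 \right)} 34 L{\left(5 \right)} = 20 \cdot 34 \cdot 6 \cdot 5 = 680 \cdot 30 = 20400$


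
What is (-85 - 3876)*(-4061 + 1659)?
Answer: 9514322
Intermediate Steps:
(-85 - 3876)*(-4061 + 1659) = -3961*(-2402) = 9514322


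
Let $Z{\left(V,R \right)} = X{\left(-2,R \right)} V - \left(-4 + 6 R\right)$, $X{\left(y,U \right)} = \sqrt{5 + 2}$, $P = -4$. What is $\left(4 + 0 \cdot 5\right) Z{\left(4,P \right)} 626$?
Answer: $70112 + 10016 \sqrt{7} \approx 96612.0$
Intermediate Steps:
$X{\left(y,U \right)} = \sqrt{7}$
$Z{\left(V,R \right)} = 4 - 6 R + V \sqrt{7}$ ($Z{\left(V,R \right)} = \sqrt{7} V - \left(-4 + 6 R\right) = V \sqrt{7} - \left(-4 + 6 R\right) = 4 - 6 R + V \sqrt{7}$)
$\left(4 + 0 \cdot 5\right) Z{\left(4,P \right)} 626 = \left(4 + 0 \cdot 5\right) \left(4 - -24 + 4 \sqrt{7}\right) 626 = \left(4 + 0\right) \left(4 + 24 + 4 \sqrt{7}\right) 626 = 4 \left(28 + 4 \sqrt{7}\right) 626 = \left(112 + 16 \sqrt{7}\right) 626 = 70112 + 10016 \sqrt{7}$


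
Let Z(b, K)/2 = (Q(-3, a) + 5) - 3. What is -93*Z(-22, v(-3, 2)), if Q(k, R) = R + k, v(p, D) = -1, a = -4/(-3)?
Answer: -62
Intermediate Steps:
a = 4/3 (a = -4*(-⅓) = 4/3 ≈ 1.3333)
Z(b, K) = ⅔ (Z(b, K) = 2*(((4/3 - 3) + 5) - 3) = 2*((-5/3 + 5) - 3) = 2*(10/3 - 3) = 2*(⅓) = ⅔)
-93*Z(-22, v(-3, 2)) = -93*⅔ = -62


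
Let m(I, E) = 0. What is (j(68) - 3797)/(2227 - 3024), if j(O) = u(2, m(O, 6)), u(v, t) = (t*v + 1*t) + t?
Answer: 3797/797 ≈ 4.7641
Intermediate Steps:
u(v, t) = 2*t + t*v (u(v, t) = (t*v + t) + t = (t + t*v) + t = 2*t + t*v)
j(O) = 0 (j(O) = 0*(2 + 2) = 0*4 = 0)
(j(68) - 3797)/(2227 - 3024) = (0 - 3797)/(2227 - 3024) = -3797/(-797) = -3797*(-1/797) = 3797/797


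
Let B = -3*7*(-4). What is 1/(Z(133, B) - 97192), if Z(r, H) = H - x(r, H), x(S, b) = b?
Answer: -1/97192 ≈ -1.0289e-5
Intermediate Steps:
B = 84 (B = -21*(-4) = 84)
Z(r, H) = 0 (Z(r, H) = H - H = 0)
1/(Z(133, B) - 97192) = 1/(0 - 97192) = 1/(-97192) = -1/97192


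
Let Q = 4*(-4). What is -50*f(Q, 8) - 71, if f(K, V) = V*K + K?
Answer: 7129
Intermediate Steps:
Q = -16
f(K, V) = K + K*V (f(K, V) = K*V + K = K + K*V)
-50*f(Q, 8) - 71 = -(-800)*(1 + 8) - 71 = -(-800)*9 - 71 = -50*(-144) - 71 = 7200 - 71 = 7129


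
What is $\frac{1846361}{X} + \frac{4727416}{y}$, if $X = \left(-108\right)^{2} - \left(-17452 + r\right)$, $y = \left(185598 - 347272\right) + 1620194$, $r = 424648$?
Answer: $- \frac{102888767551}{72111416580} \approx -1.4268$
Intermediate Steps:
$y = 1458520$ ($y = -161674 + 1620194 = 1458520$)
$X = -395532$ ($X = \left(-108\right)^{2} + \left(17452 - 424648\right) = 11664 + \left(17452 - 424648\right) = 11664 - 407196 = -395532$)
$\frac{1846361}{X} + \frac{4727416}{y} = \frac{1846361}{-395532} + \frac{4727416}{1458520} = 1846361 \left(- \frac{1}{395532}\right) + 4727416 \cdot \frac{1}{1458520} = - \frac{1846361}{395532} + \frac{590927}{182315} = - \frac{102888767551}{72111416580}$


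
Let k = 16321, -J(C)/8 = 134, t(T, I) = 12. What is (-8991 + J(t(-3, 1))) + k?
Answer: 6258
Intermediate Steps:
J(C) = -1072 (J(C) = -8*134 = -1072)
(-8991 + J(t(-3, 1))) + k = (-8991 - 1072) + 16321 = -10063 + 16321 = 6258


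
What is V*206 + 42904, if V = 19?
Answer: 46818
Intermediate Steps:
V*206 + 42904 = 19*206 + 42904 = 3914 + 42904 = 46818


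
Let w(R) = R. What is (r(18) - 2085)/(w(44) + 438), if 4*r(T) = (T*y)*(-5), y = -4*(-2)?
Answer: -2265/482 ≈ -4.6992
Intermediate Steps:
y = 8
r(T) = -10*T (r(T) = ((T*8)*(-5))/4 = ((8*T)*(-5))/4 = (-40*T)/4 = -10*T)
(r(18) - 2085)/(w(44) + 438) = (-10*18 - 2085)/(44 + 438) = (-180 - 2085)/482 = -2265*1/482 = -2265/482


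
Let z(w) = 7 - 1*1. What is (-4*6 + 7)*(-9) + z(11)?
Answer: 159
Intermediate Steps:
z(w) = 6 (z(w) = 7 - 1 = 6)
(-4*6 + 7)*(-9) + z(11) = (-4*6 + 7)*(-9) + 6 = (-24 + 7)*(-9) + 6 = -17*(-9) + 6 = 153 + 6 = 159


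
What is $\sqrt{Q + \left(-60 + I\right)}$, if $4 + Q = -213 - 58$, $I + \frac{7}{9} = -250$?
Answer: $\frac{2 i \sqrt{1318}}{3} \approx 24.203 i$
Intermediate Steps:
$I = - \frac{2257}{9}$ ($I = - \frac{7}{9} - 250 = - \frac{2257}{9} \approx -250.78$)
$Q = -275$ ($Q = -4 - 271 = -275$)
$\sqrt{Q + \left(-60 + I\right)} = \sqrt{-275 - \frac{2797}{9}} = \sqrt{- \frac{5272}{9}} = \frac{2 i \sqrt{1318}}{3}$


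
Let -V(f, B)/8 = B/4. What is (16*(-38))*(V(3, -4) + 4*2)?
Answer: -9728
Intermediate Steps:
V(f, B) = -2*B (V(f, B) = -8*B/4 = -2*B)
(16*(-38))*(V(3, -4) + 4*2) = (16*(-38))*(-2*(-4) + 4*2) = -608*(8 + 8) = -608*16 = -9728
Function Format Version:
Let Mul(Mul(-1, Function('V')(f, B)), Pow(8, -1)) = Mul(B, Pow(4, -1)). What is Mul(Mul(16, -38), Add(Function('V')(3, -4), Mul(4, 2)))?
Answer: -9728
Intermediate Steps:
Function('V')(f, B) = Mul(-2, B) (Function('V')(f, B) = Mul(-8, Mul(B, Pow(4, -1))) = Mul(-8, Mul(B, Rational(1, 4))) = Mul(-8, Mul(Rational(1, 4), B)) = Mul(-2, B))
Mul(Mul(16, -38), Add(Function('V')(3, -4), Mul(4, 2))) = Mul(Mul(16, -38), Add(Mul(-2, -4), Mul(4, 2))) = Mul(-608, Add(8, 8)) = Mul(-608, 16) = -9728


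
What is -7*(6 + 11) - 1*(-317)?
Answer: 198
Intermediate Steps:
-7*(6 + 11) - 1*(-317) = -7*17 + 317 = -119 + 317 = 198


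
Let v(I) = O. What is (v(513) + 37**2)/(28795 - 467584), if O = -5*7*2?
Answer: -433/146263 ≈ -0.0029604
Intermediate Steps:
O = -70 (O = -35*2 = -70)
v(I) = -70
(v(513) + 37**2)/(28795 - 467584) = (-70 + 37**2)/(28795 - 467584) = (-70 + 1369)/(-438789) = 1299*(-1/438789) = -433/146263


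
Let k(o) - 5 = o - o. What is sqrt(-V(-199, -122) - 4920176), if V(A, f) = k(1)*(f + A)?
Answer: 7*I*sqrt(100379) ≈ 2217.8*I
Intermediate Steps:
k(o) = 5 (k(o) = 5 + (o - o) = 5 + 0 = 5)
V(A, f) = 5*A + 5*f (V(A, f) = 5*(f + A) = 5*(A + f) = 5*A + 5*f)
sqrt(-V(-199, -122) - 4920176) = sqrt(-(5*(-199) + 5*(-122)) - 4920176) = sqrt(-(-995 - 610) - 4920176) = sqrt(-1*(-1605) - 4920176) = sqrt(1605 - 4920176) = sqrt(-4918571) = 7*I*sqrt(100379)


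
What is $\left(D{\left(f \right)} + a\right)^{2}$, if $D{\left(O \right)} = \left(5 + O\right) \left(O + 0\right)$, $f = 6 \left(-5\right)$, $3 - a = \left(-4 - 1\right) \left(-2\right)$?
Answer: $552049$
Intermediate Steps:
$a = -7$ ($a = 3 - \left(-4 - 1\right) \left(-2\right) = 3 - \left(-5\right) \left(-2\right) = 3 - 10 = -7$)
$f = -30$
$D{\left(O \right)} = O \left(5 + O\right)$ ($D{\left(O \right)} = \left(5 + O\right) O = O \left(5 + O\right)$)
$\left(D{\left(f \right)} + a\right)^{2} = \left(- 30 \left(5 - 30\right) - 7\right)^{2} = \left(\left(-30\right) \left(-25\right) - 7\right)^{2} = \left(750 - 7\right)^{2} = 743^{2} = 552049$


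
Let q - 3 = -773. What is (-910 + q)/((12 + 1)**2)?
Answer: -1680/169 ≈ -9.9408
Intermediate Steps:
q = -770 (q = 3 - 773 = -770)
(-910 + q)/((12 + 1)**2) = (-910 - 770)/((12 + 1)**2) = -1680/(13**2) = -1680/169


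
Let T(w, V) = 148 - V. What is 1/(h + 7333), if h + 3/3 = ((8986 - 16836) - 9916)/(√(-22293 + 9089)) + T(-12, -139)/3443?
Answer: 286910844311509/2104589618066734030 - 105301293867*I*√3301/2104589618066734030 ≈ 0.00013633 - 2.8747e-6*I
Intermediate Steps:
h = -3156/3443 + 8883*I*√3301/3301 (h = -1 + (((8986 - 16836) - 9916)/(√(-22293 + 9089)) + (148 - 1*(-139))/3443) = -1 + ((-7850 - 9916)/(√(-13204)) + (148 + 139)*(1/3443)) = -1 + (-17766*(-I*√3301/6602) + 287*(1/3443)) = -1 + (-(-8883)*I*√3301/3301 + 287/3443) = -1 + (8883*I*√3301/3301 + 287/3443) = -1 + (287/3443 + 8883*I*√3301/3301) = -3156/3443 + 8883*I*√3301/3301 ≈ -0.91664 + 154.61*I)
1/(h + 7333) = 1/((-3156/3443 + 8883*I*√3301/3301) + 7333) = 1/(25244363/3443 + 8883*I*√3301/3301)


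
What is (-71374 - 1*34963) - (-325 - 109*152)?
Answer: -89444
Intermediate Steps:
(-71374 - 1*34963) - (-325 - 109*152) = (-71374 - 34963) - (-325 - 16568) = -106337 - 1*(-16893) = -106337 + 16893 = -89444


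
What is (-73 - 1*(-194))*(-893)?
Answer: -108053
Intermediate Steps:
(-73 - 1*(-194))*(-893) = (-73 + 194)*(-893) = 121*(-893) = -108053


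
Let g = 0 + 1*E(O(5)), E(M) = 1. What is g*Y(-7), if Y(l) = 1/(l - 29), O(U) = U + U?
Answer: -1/36 ≈ -0.027778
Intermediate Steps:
O(U) = 2*U
Y(l) = 1/(-29 + l)
g = 1 (g = 0 + 1*1 = 0 + 1 = 1)
g*Y(-7) = 1/(-29 - 7) = 1/(-36) = 1*(-1/36) = -1/36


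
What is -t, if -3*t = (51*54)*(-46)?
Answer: -42228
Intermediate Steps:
t = 42228 (t = -51*54*(-46)/3 = -918*(-46) = -1/3*(-126684) = 42228)
-t = -1*42228 = -42228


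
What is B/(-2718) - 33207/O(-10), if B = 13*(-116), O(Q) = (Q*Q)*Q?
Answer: 45882313/1359000 ≈ 33.762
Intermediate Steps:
O(Q) = Q**3 (O(Q) = Q**2*Q = Q**3)
B = -1508
B/(-2718) - 33207/O(-10) = -1508/(-2718) - 33207/((-10)**3) = -1508*(-1/2718) - 33207/(-1000) = 754/1359 - 33207*(-1/1000) = 754/1359 + 33207/1000 = 45882313/1359000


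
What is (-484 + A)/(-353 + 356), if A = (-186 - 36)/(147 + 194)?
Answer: -165266/1023 ≈ -161.55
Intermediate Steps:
A = -222/341 ≈ -0.65103
(-484 + A)/(-353 + 356) = (-484 - 222/341)/(-353 + 356) = -165266/341/3 = -165266/341*⅓ = -165266/1023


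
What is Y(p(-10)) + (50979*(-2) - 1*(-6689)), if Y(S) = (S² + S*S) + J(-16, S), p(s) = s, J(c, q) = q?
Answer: -95079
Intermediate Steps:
Y(S) = S + 2*S² (Y(S) = (S² + S*S) + S = (S² + S²) + S = 2*S² + S = S + 2*S²)
Y(p(-10)) + (50979*(-2) - 1*(-6689)) = -10*(1 + 2*(-10)) + (50979*(-2) - 1*(-6689)) = -10*(1 - 20) + (-101958 + 6689) = -10*(-19) - 95269 = 190 - 95269 = -95079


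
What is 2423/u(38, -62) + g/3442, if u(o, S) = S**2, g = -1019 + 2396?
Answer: 6816577/6615524 ≈ 1.0304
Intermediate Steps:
g = 1377
2423/u(38, -62) + g/3442 = 2423/((-62)**2) + 1377/3442 = 2423/3844 + 1377*(1/3442) = 2423*(1/3844) + 1377/3442 = 2423/3844 + 1377/3442 = 6816577/6615524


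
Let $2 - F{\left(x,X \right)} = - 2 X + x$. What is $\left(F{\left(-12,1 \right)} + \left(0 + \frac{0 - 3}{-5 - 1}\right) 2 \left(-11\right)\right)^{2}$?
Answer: $25$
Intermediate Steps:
$F{\left(x,X \right)} = 2 - x + 2 X$ ($F{\left(x,X \right)} = 2 - \left(- 2 X + x\right) = 2 - \left(x - 2 X\right) = 2 + \left(- x + 2 X\right) = 2 - x + 2 X$)
$\left(F{\left(-12,1 \right)} + \left(0 + \frac{0 - 3}{-5 - 1}\right) 2 \left(-11\right)\right)^{2} = \left(\left(2 - -12 + 2 \cdot 1\right) + \left(0 + \frac{0 - 3}{-5 - 1}\right) 2 \left(-11\right)\right)^{2} = \left(\left(2 + 12 + 2\right) + \left(0 - \frac{3}{-6}\right) 2 \left(-11\right)\right)^{2} = \left(16 + \left(0 - - \frac{1}{2}\right) 2 \left(-11\right)\right)^{2} = \left(16 + \left(0 + \frac{1}{2}\right) 2 \left(-11\right)\right)^{2} = \left(16 + \frac{1}{2} \cdot 2 \left(-11\right)\right)^{2} = \left(16 + 1 \left(-11\right)\right)^{2} = \left(16 - 11\right)^{2} = 5^{2} = 25$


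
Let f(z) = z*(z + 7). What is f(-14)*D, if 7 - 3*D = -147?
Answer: 15092/3 ≈ 5030.7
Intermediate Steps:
D = 154/3 (D = 7/3 - ⅓*(-147) = 7/3 + 49 = 154/3 ≈ 51.333)
f(z) = z*(7 + z)
f(-14)*D = -14*(7 - 14)*(154/3) = -14*(-7)*(154/3) = 98*(154/3) = 15092/3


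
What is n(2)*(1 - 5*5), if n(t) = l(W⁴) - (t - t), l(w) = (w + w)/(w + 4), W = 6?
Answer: -15552/325 ≈ -47.852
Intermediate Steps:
l(w) = 2*w/(4 + w) (l(w) = (2*w)/(4 + w) = 2*w/(4 + w))
n(t) = 648/325 (n(t) = 2*6⁴/(4 + 6⁴) - (t - t) = 2*1296/(4 + 1296) - 1*0 = 2*1296/1300 + 0 = 2*1296*(1/1300) + 0 = 648/325 + 0 = 648/325)
n(2)*(1 - 5*5) = 648*(1 - 5*5)/325 = 648*(1 - 25)/325 = (648/325)*(-24) = -15552/325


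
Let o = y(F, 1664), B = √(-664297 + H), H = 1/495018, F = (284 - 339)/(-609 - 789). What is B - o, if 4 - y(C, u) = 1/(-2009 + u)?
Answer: -1381/345 + I*√18086801156919690/165006 ≈ -4.0029 + 815.04*I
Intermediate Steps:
F = 55/1398 (F = -55/(-1398) = -55*(-1/1398) = 55/1398 ≈ 0.039342)
H = 1/495018 ≈ 2.0201e-6
B = I*√18086801156919690/165006 (B = √(-664297 + 1/495018) = √(-328838972345/495018) = I*√18086801156919690/165006 ≈ 815.04*I)
y(C, u) = 4 - 1/(-2009 + u)
o = 1381/345 (o = (-8037 + 4*1664)/(-2009 + 1664) = (-8037 + 6656)/(-345) = -1/345*(-1381) = 1381/345 ≈ 4.0029)
B - o = I*√18086801156919690/165006 - 1*1381/345 = I*√18086801156919690/165006 - 1381/345 = -1381/345 + I*√18086801156919690/165006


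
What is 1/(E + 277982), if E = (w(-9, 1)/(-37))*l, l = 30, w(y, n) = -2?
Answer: 37/10285394 ≈ 3.5973e-6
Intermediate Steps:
E = 60/37 (E = -2/(-37)*30 = -2*(-1/37)*30 = (2/37)*30 = 60/37 ≈ 1.6216)
1/(E + 277982) = 1/(60/37 + 277982) = 1/(10285394/37) = 37/10285394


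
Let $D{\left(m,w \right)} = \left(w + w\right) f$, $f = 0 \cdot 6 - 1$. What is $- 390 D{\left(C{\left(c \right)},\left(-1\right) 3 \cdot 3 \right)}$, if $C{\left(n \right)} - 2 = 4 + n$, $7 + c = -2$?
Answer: $-7020$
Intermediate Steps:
$f = -1$ ($f = 0 - 1 = -1$)
$c = -9$ ($c = -7 - 2 = -9$)
$C{\left(n \right)} = 6 + n$ ($C{\left(n \right)} = 2 + \left(4 + n\right) = 6 + n$)
$D{\left(m,w \right)} = - 2 w$ ($D{\left(m,w \right)} = \left(w + w\right) \left(-1\right) = 2 w \left(-1\right) = - 2 w$)
$- 390 D{\left(C{\left(c \right)},\left(-1\right) 3 \cdot 3 \right)} = - 390 \left(- 2 \left(-1\right) 3 \cdot 3\right) = - 390 \left(- 2 \left(\left(-3\right) 3\right)\right) = - 390 \left(\left(-2\right) \left(-9\right)\right) = \left(-390\right) 18 = -7020$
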